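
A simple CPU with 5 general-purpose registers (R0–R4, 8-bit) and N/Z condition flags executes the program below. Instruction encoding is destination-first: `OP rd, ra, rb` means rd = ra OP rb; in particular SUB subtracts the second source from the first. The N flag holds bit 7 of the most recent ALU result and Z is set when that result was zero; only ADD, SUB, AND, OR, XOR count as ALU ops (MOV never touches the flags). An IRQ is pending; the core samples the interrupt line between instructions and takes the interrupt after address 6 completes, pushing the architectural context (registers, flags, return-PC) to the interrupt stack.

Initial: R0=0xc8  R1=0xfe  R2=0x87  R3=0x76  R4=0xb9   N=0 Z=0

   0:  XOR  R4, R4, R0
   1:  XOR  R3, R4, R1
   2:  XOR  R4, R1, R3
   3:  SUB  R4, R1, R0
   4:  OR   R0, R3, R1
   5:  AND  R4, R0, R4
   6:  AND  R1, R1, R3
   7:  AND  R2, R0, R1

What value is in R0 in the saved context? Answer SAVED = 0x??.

after  0: R0=0xc8 R1=0xfe R2=0x87 R3=0x76 R4=0x71  N=0 Z=0
after  1: R0=0xc8 R1=0xfe R2=0x87 R3=0x8f R4=0x71  N=1 Z=0
after  2: R0=0xc8 R1=0xfe R2=0x87 R3=0x8f R4=0x71  N=0 Z=0
after  3: R0=0xc8 R1=0xfe R2=0x87 R3=0x8f R4=0x36  N=0 Z=0
after  4: R0=0xff R1=0xfe R2=0x87 R3=0x8f R4=0x36  N=1 Z=0
after  5: R0=0xff R1=0xfe R2=0x87 R3=0x8f R4=0x36  N=0 Z=0
after  6: R0=0xff R1=0x8e R2=0x87 R3=0x8f R4=0x36  N=1 Z=0
-- IRQ taken; context saved, return-PC = 7 --

SAVED = 0xff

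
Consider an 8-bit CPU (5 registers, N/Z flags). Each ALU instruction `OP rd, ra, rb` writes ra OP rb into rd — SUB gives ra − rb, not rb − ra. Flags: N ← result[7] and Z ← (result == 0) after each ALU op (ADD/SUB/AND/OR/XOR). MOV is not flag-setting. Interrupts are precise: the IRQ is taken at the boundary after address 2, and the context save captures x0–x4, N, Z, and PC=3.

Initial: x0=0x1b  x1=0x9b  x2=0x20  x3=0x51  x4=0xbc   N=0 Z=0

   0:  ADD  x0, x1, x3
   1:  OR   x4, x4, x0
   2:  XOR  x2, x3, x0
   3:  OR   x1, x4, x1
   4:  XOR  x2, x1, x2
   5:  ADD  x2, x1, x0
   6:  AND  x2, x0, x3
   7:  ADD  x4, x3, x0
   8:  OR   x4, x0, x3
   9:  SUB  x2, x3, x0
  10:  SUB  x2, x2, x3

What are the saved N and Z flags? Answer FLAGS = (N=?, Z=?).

FLAGS = (N=1, Z=0)

after  0: x0=0xec x1=0x9b x2=0x20 x3=0x51 x4=0xbc  N=1 Z=0
after  1: x0=0xec x1=0x9b x2=0x20 x3=0x51 x4=0xfc  N=1 Z=0
after  2: x0=0xec x1=0x9b x2=0xbd x3=0x51 x4=0xfc  N=1 Z=0
-- IRQ taken; context saved, return-PC = 3 --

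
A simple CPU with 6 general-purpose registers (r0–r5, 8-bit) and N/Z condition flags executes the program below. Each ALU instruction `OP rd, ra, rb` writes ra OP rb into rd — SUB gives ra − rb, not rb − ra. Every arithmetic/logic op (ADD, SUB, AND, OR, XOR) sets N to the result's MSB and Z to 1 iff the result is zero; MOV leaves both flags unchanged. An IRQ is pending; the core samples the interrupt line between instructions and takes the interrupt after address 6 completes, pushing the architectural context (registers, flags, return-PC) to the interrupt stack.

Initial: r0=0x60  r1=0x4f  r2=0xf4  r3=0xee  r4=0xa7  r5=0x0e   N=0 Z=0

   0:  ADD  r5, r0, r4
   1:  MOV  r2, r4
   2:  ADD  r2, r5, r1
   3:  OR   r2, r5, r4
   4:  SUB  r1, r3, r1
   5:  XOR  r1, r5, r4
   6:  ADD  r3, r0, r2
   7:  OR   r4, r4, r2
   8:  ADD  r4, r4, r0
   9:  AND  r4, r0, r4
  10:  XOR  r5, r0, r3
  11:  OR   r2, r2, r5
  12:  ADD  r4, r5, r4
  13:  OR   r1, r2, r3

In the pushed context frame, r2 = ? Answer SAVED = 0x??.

SAVED = 0xa7

after  0: r0=0x60 r1=0x4f r2=0xf4 r3=0xee r4=0xa7 r5=0x07  N=0 Z=0
after  1: r0=0x60 r1=0x4f r2=0xa7 r3=0xee r4=0xa7 r5=0x07  N=0 Z=0
after  2: r0=0x60 r1=0x4f r2=0x56 r3=0xee r4=0xa7 r5=0x07  N=0 Z=0
after  3: r0=0x60 r1=0x4f r2=0xa7 r3=0xee r4=0xa7 r5=0x07  N=1 Z=0
after  4: r0=0x60 r1=0x9f r2=0xa7 r3=0xee r4=0xa7 r5=0x07  N=1 Z=0
after  5: r0=0x60 r1=0xa0 r2=0xa7 r3=0xee r4=0xa7 r5=0x07  N=1 Z=0
after  6: r0=0x60 r1=0xa0 r2=0xa7 r3=0x07 r4=0xa7 r5=0x07  N=0 Z=0
-- IRQ taken; context saved, return-PC = 7 --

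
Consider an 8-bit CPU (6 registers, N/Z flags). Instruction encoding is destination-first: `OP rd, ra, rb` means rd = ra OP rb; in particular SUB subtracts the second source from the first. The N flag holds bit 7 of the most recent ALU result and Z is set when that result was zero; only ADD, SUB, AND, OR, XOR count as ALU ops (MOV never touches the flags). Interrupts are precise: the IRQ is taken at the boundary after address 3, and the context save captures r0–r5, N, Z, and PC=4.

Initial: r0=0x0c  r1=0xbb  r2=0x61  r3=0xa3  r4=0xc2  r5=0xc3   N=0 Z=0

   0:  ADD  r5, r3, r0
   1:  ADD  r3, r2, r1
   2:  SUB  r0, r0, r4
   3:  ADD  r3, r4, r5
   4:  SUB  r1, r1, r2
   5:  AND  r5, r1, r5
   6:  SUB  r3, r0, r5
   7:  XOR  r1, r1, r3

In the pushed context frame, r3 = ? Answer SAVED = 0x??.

after  0: r0=0x0c r1=0xbb r2=0x61 r3=0xa3 r4=0xc2 r5=0xaf  N=1 Z=0
after  1: r0=0x0c r1=0xbb r2=0x61 r3=0x1c r4=0xc2 r5=0xaf  N=0 Z=0
after  2: r0=0x4a r1=0xbb r2=0x61 r3=0x1c r4=0xc2 r5=0xaf  N=0 Z=0
after  3: r0=0x4a r1=0xbb r2=0x61 r3=0x71 r4=0xc2 r5=0xaf  N=0 Z=0
-- IRQ taken; context saved, return-PC = 4 --

SAVED = 0x71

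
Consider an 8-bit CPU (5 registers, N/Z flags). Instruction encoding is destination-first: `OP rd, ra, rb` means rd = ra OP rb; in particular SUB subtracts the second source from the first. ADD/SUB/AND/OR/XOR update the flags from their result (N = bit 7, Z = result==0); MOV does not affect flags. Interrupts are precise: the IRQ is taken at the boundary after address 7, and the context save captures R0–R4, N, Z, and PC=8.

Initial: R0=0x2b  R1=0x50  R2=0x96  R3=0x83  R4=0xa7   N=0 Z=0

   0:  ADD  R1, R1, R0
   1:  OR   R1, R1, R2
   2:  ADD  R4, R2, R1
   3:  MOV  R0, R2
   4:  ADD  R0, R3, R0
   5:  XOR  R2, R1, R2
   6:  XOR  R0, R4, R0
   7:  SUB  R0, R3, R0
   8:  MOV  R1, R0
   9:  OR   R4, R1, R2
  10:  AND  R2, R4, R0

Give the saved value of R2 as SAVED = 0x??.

SAVED = 0x69

after  0: R0=0x2b R1=0x7b R2=0x96 R3=0x83 R4=0xa7  N=0 Z=0
after  1: R0=0x2b R1=0xff R2=0x96 R3=0x83 R4=0xa7  N=1 Z=0
after  2: R0=0x2b R1=0xff R2=0x96 R3=0x83 R4=0x95  N=1 Z=0
after  3: R0=0x96 R1=0xff R2=0x96 R3=0x83 R4=0x95  N=1 Z=0
after  4: R0=0x19 R1=0xff R2=0x96 R3=0x83 R4=0x95  N=0 Z=0
after  5: R0=0x19 R1=0xff R2=0x69 R3=0x83 R4=0x95  N=0 Z=0
after  6: R0=0x8c R1=0xff R2=0x69 R3=0x83 R4=0x95  N=1 Z=0
after  7: R0=0xf7 R1=0xff R2=0x69 R3=0x83 R4=0x95  N=1 Z=0
-- IRQ taken; context saved, return-PC = 8 --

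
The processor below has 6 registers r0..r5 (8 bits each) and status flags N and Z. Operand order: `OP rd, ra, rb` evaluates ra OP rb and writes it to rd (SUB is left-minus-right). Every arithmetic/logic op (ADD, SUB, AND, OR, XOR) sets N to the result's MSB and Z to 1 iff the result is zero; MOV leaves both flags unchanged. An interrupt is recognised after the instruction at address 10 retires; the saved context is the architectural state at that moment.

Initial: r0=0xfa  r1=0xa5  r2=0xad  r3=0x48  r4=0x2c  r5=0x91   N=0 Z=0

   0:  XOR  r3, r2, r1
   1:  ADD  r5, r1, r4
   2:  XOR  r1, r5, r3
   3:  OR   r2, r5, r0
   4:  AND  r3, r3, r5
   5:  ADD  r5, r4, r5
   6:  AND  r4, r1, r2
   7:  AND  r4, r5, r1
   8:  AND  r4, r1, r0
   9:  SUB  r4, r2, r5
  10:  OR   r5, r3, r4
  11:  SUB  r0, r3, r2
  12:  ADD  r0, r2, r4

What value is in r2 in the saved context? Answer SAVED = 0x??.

SAVED = 0xfb

after  0: r0=0xfa r1=0xa5 r2=0xad r3=0x08 r4=0x2c r5=0x91  N=0 Z=0
after  1: r0=0xfa r1=0xa5 r2=0xad r3=0x08 r4=0x2c r5=0xd1  N=1 Z=0
after  2: r0=0xfa r1=0xd9 r2=0xad r3=0x08 r4=0x2c r5=0xd1  N=1 Z=0
after  3: r0=0xfa r1=0xd9 r2=0xfb r3=0x08 r4=0x2c r5=0xd1  N=1 Z=0
after  4: r0=0xfa r1=0xd9 r2=0xfb r3=0x00 r4=0x2c r5=0xd1  N=0 Z=1
after  5: r0=0xfa r1=0xd9 r2=0xfb r3=0x00 r4=0x2c r5=0xfd  N=1 Z=0
after  6: r0=0xfa r1=0xd9 r2=0xfb r3=0x00 r4=0xd9 r5=0xfd  N=1 Z=0
after  7: r0=0xfa r1=0xd9 r2=0xfb r3=0x00 r4=0xd9 r5=0xfd  N=1 Z=0
after  8: r0=0xfa r1=0xd9 r2=0xfb r3=0x00 r4=0xd8 r5=0xfd  N=1 Z=0
after  9: r0=0xfa r1=0xd9 r2=0xfb r3=0x00 r4=0xfe r5=0xfd  N=1 Z=0
after 10: r0=0xfa r1=0xd9 r2=0xfb r3=0x00 r4=0xfe r5=0xfe  N=1 Z=0
-- IRQ taken; context saved, return-PC = 11 --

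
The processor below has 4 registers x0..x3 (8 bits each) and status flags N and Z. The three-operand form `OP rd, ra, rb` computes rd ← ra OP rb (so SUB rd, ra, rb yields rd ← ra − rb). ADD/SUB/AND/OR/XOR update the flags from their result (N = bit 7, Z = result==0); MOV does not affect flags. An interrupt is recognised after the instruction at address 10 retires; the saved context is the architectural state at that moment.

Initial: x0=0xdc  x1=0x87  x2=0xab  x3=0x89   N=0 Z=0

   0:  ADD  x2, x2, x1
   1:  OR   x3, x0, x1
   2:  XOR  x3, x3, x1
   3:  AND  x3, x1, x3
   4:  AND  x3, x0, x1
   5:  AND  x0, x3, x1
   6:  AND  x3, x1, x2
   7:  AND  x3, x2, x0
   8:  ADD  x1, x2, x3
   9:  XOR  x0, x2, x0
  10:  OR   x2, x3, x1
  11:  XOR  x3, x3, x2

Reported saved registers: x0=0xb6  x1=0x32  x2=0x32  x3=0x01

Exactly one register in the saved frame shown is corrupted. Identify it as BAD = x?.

BAD = x3

after  0: x0=0xdc x1=0x87 x2=0x32 x3=0x89  N=0 Z=0
after  1: x0=0xdc x1=0x87 x2=0x32 x3=0xdf  N=1 Z=0
after  2: x0=0xdc x1=0x87 x2=0x32 x3=0x58  N=0 Z=0
after  3: x0=0xdc x1=0x87 x2=0x32 x3=0x00  N=0 Z=1
after  4: x0=0xdc x1=0x87 x2=0x32 x3=0x84  N=1 Z=0
after  5: x0=0x84 x1=0x87 x2=0x32 x3=0x84  N=1 Z=0
after  6: x0=0x84 x1=0x87 x2=0x32 x3=0x02  N=0 Z=0
after  7: x0=0x84 x1=0x87 x2=0x32 x3=0x00  N=0 Z=1
after  8: x0=0x84 x1=0x32 x2=0x32 x3=0x00  N=0 Z=0
after  9: x0=0xb6 x1=0x32 x2=0x32 x3=0x00  N=1 Z=0
after 10: x0=0xb6 x1=0x32 x2=0x32 x3=0x00  N=0 Z=0
-- IRQ taken; context saved, return-PC = 11 --
mismatch: x3: reported 0x01 vs actual 0x00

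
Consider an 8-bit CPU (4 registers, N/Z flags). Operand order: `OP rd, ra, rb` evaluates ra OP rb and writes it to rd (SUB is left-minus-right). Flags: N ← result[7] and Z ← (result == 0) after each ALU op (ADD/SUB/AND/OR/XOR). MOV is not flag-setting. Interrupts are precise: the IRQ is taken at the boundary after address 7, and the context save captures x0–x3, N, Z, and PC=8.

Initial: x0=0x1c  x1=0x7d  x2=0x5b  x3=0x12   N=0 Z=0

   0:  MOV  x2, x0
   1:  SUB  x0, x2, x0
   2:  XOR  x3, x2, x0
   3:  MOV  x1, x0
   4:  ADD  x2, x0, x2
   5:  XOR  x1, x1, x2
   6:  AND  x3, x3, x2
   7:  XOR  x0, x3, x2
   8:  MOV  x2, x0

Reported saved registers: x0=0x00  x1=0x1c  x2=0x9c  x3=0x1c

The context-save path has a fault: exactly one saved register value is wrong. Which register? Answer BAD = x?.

BAD = x2

after  0: x0=0x1c x1=0x7d x2=0x1c x3=0x12  N=0 Z=0
after  1: x0=0x00 x1=0x7d x2=0x1c x3=0x12  N=0 Z=1
after  2: x0=0x00 x1=0x7d x2=0x1c x3=0x1c  N=0 Z=0
after  3: x0=0x00 x1=0x00 x2=0x1c x3=0x1c  N=0 Z=0
after  4: x0=0x00 x1=0x00 x2=0x1c x3=0x1c  N=0 Z=0
after  5: x0=0x00 x1=0x1c x2=0x1c x3=0x1c  N=0 Z=0
after  6: x0=0x00 x1=0x1c x2=0x1c x3=0x1c  N=0 Z=0
after  7: x0=0x00 x1=0x1c x2=0x1c x3=0x1c  N=0 Z=1
-- IRQ taken; context saved, return-PC = 8 --
mismatch: x2: reported 0x9c vs actual 0x1c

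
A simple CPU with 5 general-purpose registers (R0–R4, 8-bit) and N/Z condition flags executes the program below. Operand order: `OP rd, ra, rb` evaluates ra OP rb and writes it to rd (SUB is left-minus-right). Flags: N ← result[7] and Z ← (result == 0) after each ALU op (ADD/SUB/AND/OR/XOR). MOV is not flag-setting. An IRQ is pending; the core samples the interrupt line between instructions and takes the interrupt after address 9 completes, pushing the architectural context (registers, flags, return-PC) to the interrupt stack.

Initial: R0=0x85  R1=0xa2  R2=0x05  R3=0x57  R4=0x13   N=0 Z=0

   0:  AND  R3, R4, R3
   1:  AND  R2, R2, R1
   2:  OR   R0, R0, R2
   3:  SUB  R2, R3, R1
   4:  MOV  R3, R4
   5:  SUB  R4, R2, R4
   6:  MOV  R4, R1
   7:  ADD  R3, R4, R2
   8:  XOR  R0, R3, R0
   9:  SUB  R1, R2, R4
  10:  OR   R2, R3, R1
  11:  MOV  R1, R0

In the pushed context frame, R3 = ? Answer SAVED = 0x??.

after  0: R0=0x85 R1=0xa2 R2=0x05 R3=0x13 R4=0x13  N=0 Z=0
after  1: R0=0x85 R1=0xa2 R2=0x00 R3=0x13 R4=0x13  N=0 Z=1
after  2: R0=0x85 R1=0xa2 R2=0x00 R3=0x13 R4=0x13  N=1 Z=0
after  3: R0=0x85 R1=0xa2 R2=0x71 R3=0x13 R4=0x13  N=0 Z=0
after  4: R0=0x85 R1=0xa2 R2=0x71 R3=0x13 R4=0x13  N=0 Z=0
after  5: R0=0x85 R1=0xa2 R2=0x71 R3=0x13 R4=0x5e  N=0 Z=0
after  6: R0=0x85 R1=0xa2 R2=0x71 R3=0x13 R4=0xa2  N=0 Z=0
after  7: R0=0x85 R1=0xa2 R2=0x71 R3=0x13 R4=0xa2  N=0 Z=0
after  8: R0=0x96 R1=0xa2 R2=0x71 R3=0x13 R4=0xa2  N=1 Z=0
after  9: R0=0x96 R1=0xcf R2=0x71 R3=0x13 R4=0xa2  N=1 Z=0
-- IRQ taken; context saved, return-PC = 10 --

SAVED = 0x13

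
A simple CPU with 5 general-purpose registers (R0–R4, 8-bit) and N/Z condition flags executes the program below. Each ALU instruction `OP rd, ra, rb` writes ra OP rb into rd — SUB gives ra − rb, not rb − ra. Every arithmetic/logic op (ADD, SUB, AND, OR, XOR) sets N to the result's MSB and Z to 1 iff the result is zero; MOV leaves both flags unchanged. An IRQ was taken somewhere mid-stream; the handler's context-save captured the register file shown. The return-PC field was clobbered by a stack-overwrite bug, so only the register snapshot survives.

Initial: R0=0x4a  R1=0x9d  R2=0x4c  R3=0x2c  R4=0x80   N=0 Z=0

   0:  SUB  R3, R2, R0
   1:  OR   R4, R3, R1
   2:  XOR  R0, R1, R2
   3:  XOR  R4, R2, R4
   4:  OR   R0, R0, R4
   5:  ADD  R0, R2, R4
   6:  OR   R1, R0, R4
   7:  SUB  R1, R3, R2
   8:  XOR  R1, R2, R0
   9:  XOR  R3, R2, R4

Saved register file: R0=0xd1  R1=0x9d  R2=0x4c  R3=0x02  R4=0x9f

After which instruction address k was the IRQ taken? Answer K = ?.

after  0: R0=0x4a R1=0x9d R2=0x4c R3=0x02 R4=0x80  N=0 Z=0
after  1: R0=0x4a R1=0x9d R2=0x4c R3=0x02 R4=0x9f  N=1 Z=0
after  2: R0=0xd1 R1=0x9d R2=0x4c R3=0x02 R4=0x9f  N=1 Z=0
-- IRQ taken; context saved, return-PC = 3 --

K = 2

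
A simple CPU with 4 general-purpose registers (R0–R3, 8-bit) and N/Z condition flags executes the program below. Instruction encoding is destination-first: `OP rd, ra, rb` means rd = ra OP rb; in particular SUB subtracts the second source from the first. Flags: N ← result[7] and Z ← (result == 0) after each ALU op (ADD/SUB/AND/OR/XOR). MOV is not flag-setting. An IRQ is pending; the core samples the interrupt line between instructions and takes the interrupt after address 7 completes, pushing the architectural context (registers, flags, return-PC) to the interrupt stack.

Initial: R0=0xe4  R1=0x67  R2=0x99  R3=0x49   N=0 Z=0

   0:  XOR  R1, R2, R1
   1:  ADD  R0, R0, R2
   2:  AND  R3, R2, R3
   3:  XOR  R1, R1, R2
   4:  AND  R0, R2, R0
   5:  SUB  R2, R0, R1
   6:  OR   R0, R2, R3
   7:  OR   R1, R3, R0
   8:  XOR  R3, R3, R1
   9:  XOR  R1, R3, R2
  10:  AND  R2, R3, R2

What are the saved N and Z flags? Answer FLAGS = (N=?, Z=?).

after  0: R0=0xe4 R1=0xfe R2=0x99 R3=0x49  N=1 Z=0
after  1: R0=0x7d R1=0xfe R2=0x99 R3=0x49  N=0 Z=0
after  2: R0=0x7d R1=0xfe R2=0x99 R3=0x09  N=0 Z=0
after  3: R0=0x7d R1=0x67 R2=0x99 R3=0x09  N=0 Z=0
after  4: R0=0x19 R1=0x67 R2=0x99 R3=0x09  N=0 Z=0
after  5: R0=0x19 R1=0x67 R2=0xb2 R3=0x09  N=1 Z=0
after  6: R0=0xbb R1=0x67 R2=0xb2 R3=0x09  N=1 Z=0
after  7: R0=0xbb R1=0xbb R2=0xb2 R3=0x09  N=1 Z=0
-- IRQ taken; context saved, return-PC = 8 --

FLAGS = (N=1, Z=0)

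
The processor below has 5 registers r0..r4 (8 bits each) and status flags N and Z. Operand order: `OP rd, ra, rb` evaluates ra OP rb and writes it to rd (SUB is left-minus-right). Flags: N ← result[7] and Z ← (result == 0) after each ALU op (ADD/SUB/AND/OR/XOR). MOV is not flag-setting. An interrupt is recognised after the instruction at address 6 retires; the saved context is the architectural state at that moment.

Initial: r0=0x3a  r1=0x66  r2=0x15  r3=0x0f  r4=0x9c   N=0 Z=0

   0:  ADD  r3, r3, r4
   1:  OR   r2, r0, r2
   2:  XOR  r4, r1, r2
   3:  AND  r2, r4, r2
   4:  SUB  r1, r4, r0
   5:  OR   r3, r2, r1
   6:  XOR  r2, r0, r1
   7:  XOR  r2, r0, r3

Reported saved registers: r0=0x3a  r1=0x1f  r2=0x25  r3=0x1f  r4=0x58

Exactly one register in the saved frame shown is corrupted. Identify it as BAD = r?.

after  0: r0=0x3a r1=0x66 r2=0x15 r3=0xab r4=0x9c  N=1 Z=0
after  1: r0=0x3a r1=0x66 r2=0x3f r3=0xab r4=0x9c  N=0 Z=0
after  2: r0=0x3a r1=0x66 r2=0x3f r3=0xab r4=0x59  N=0 Z=0
after  3: r0=0x3a r1=0x66 r2=0x19 r3=0xab r4=0x59  N=0 Z=0
after  4: r0=0x3a r1=0x1f r2=0x19 r3=0xab r4=0x59  N=0 Z=0
after  5: r0=0x3a r1=0x1f r2=0x19 r3=0x1f r4=0x59  N=0 Z=0
after  6: r0=0x3a r1=0x1f r2=0x25 r3=0x1f r4=0x59  N=0 Z=0
-- IRQ taken; context saved, return-PC = 7 --
mismatch: r4: reported 0x58 vs actual 0x59

BAD = r4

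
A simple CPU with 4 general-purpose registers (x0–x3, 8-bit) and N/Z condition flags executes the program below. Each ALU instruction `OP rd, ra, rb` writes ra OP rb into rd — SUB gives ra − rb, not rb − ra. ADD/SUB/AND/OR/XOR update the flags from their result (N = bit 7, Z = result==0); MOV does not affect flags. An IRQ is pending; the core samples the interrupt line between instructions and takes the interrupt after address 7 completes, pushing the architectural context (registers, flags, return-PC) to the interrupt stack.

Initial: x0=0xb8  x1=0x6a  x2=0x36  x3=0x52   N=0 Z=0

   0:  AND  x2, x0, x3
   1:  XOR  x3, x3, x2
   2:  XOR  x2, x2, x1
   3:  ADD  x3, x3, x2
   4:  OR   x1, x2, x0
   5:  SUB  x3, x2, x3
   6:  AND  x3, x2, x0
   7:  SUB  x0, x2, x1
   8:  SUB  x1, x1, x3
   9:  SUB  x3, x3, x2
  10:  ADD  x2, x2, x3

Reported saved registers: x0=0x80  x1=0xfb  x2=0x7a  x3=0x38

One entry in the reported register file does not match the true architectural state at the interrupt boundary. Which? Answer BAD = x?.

BAD = x1

after  0: x0=0xb8 x1=0x6a x2=0x10 x3=0x52  N=0 Z=0
after  1: x0=0xb8 x1=0x6a x2=0x10 x3=0x42  N=0 Z=0
after  2: x0=0xb8 x1=0x6a x2=0x7a x3=0x42  N=0 Z=0
after  3: x0=0xb8 x1=0x6a x2=0x7a x3=0xbc  N=1 Z=0
after  4: x0=0xb8 x1=0xfa x2=0x7a x3=0xbc  N=1 Z=0
after  5: x0=0xb8 x1=0xfa x2=0x7a x3=0xbe  N=1 Z=0
after  6: x0=0xb8 x1=0xfa x2=0x7a x3=0x38  N=0 Z=0
after  7: x0=0x80 x1=0xfa x2=0x7a x3=0x38  N=1 Z=0
-- IRQ taken; context saved, return-PC = 8 --
mismatch: x1: reported 0xfb vs actual 0xfa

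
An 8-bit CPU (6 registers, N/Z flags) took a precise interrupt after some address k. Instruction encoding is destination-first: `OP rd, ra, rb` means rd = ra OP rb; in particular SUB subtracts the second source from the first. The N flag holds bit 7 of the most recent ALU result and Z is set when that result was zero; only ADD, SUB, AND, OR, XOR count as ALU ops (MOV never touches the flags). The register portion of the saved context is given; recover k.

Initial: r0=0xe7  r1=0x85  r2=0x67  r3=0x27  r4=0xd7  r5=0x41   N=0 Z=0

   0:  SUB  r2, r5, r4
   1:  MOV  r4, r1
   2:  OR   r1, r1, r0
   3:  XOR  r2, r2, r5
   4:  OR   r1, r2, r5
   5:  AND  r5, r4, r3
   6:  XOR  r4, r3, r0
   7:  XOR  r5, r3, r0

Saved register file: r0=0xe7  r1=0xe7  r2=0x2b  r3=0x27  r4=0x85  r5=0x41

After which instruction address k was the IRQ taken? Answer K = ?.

K = 3

after  0: r0=0xe7 r1=0x85 r2=0x6a r3=0x27 r4=0xd7 r5=0x41  N=0 Z=0
after  1: r0=0xe7 r1=0x85 r2=0x6a r3=0x27 r4=0x85 r5=0x41  N=0 Z=0
after  2: r0=0xe7 r1=0xe7 r2=0x6a r3=0x27 r4=0x85 r5=0x41  N=1 Z=0
after  3: r0=0xe7 r1=0xe7 r2=0x2b r3=0x27 r4=0x85 r5=0x41  N=0 Z=0
-- IRQ taken; context saved, return-PC = 4 --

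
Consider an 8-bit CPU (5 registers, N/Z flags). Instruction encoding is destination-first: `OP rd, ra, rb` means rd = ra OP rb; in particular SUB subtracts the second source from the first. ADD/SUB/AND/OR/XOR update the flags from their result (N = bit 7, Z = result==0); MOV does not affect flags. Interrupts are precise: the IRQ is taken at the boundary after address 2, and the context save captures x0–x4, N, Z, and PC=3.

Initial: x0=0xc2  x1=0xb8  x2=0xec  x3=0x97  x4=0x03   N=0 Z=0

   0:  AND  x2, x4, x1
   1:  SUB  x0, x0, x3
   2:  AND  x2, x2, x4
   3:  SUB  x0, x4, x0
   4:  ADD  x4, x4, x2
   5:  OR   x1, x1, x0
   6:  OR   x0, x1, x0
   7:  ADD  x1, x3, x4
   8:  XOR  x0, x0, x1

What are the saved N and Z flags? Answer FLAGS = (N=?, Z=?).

after  0: x0=0xc2 x1=0xb8 x2=0x00 x3=0x97 x4=0x03  N=0 Z=1
after  1: x0=0x2b x1=0xb8 x2=0x00 x3=0x97 x4=0x03  N=0 Z=0
after  2: x0=0x2b x1=0xb8 x2=0x00 x3=0x97 x4=0x03  N=0 Z=1
-- IRQ taken; context saved, return-PC = 3 --

FLAGS = (N=0, Z=1)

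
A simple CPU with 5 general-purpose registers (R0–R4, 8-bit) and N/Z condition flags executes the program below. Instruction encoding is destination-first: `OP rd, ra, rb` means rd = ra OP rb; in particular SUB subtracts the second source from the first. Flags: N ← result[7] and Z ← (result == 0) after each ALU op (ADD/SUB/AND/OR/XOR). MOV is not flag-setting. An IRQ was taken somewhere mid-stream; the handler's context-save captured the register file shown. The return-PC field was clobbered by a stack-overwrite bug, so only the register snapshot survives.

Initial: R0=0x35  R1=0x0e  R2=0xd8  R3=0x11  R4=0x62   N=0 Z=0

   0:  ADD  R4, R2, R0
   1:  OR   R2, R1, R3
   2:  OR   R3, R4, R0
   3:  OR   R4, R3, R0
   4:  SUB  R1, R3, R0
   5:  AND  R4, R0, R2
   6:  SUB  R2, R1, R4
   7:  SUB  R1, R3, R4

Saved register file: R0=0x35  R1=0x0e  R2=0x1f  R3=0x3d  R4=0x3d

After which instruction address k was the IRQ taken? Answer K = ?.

K = 3

after  0: R0=0x35 R1=0x0e R2=0xd8 R3=0x11 R4=0x0d  N=0 Z=0
after  1: R0=0x35 R1=0x0e R2=0x1f R3=0x11 R4=0x0d  N=0 Z=0
after  2: R0=0x35 R1=0x0e R2=0x1f R3=0x3d R4=0x0d  N=0 Z=0
after  3: R0=0x35 R1=0x0e R2=0x1f R3=0x3d R4=0x3d  N=0 Z=0
-- IRQ taken; context saved, return-PC = 4 --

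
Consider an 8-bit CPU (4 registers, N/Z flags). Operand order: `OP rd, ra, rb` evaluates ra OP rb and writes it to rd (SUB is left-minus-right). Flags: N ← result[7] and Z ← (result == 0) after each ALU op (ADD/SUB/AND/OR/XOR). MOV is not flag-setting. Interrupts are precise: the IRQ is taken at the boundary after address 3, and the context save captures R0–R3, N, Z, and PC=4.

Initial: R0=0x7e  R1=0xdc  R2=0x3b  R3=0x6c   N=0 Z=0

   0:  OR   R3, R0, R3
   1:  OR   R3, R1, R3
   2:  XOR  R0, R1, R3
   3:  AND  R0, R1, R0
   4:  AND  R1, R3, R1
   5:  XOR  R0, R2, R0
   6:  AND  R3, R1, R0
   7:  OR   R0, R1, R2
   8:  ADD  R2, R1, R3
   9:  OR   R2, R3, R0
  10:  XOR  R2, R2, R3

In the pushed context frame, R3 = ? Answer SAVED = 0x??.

after  0: R0=0x7e R1=0xdc R2=0x3b R3=0x7e  N=0 Z=0
after  1: R0=0x7e R1=0xdc R2=0x3b R3=0xfe  N=1 Z=0
after  2: R0=0x22 R1=0xdc R2=0x3b R3=0xfe  N=0 Z=0
after  3: R0=0x00 R1=0xdc R2=0x3b R3=0xfe  N=0 Z=1
-- IRQ taken; context saved, return-PC = 4 --

SAVED = 0xfe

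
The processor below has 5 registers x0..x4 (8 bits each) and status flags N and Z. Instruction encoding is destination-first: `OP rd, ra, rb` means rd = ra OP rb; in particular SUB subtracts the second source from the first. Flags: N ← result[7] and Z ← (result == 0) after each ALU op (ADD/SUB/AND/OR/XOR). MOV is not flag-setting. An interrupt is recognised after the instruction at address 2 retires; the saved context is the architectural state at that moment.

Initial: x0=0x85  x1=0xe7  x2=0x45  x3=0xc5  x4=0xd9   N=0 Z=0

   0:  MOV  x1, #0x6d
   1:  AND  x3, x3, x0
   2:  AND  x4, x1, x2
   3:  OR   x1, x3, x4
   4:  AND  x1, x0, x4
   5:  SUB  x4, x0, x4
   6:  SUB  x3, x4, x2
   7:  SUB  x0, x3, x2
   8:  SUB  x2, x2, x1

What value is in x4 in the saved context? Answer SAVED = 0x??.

after  0: x0=0x85 x1=0x6d x2=0x45 x3=0xc5 x4=0xd9  N=0 Z=0
after  1: x0=0x85 x1=0x6d x2=0x45 x3=0x85 x4=0xd9  N=1 Z=0
after  2: x0=0x85 x1=0x6d x2=0x45 x3=0x85 x4=0x45  N=0 Z=0
-- IRQ taken; context saved, return-PC = 3 --

SAVED = 0x45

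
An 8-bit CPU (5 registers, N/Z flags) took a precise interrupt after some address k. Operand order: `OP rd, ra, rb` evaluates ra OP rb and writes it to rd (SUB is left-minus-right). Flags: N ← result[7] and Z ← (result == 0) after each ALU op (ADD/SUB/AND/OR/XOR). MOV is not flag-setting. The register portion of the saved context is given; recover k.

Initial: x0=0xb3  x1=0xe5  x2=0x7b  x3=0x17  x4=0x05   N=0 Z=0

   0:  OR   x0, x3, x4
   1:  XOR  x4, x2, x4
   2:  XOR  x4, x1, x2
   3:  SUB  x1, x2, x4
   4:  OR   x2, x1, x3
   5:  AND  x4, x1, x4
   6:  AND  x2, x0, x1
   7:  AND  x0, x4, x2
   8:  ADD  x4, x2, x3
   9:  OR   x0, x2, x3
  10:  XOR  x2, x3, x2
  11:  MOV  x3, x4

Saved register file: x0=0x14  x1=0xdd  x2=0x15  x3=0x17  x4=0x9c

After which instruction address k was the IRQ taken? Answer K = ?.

K = 7

after  0: x0=0x17 x1=0xe5 x2=0x7b x3=0x17 x4=0x05  N=0 Z=0
after  1: x0=0x17 x1=0xe5 x2=0x7b x3=0x17 x4=0x7e  N=0 Z=0
after  2: x0=0x17 x1=0xe5 x2=0x7b x3=0x17 x4=0x9e  N=1 Z=0
after  3: x0=0x17 x1=0xdd x2=0x7b x3=0x17 x4=0x9e  N=1 Z=0
after  4: x0=0x17 x1=0xdd x2=0xdf x3=0x17 x4=0x9e  N=1 Z=0
after  5: x0=0x17 x1=0xdd x2=0xdf x3=0x17 x4=0x9c  N=1 Z=0
after  6: x0=0x17 x1=0xdd x2=0x15 x3=0x17 x4=0x9c  N=0 Z=0
after  7: x0=0x14 x1=0xdd x2=0x15 x3=0x17 x4=0x9c  N=0 Z=0
-- IRQ taken; context saved, return-PC = 8 --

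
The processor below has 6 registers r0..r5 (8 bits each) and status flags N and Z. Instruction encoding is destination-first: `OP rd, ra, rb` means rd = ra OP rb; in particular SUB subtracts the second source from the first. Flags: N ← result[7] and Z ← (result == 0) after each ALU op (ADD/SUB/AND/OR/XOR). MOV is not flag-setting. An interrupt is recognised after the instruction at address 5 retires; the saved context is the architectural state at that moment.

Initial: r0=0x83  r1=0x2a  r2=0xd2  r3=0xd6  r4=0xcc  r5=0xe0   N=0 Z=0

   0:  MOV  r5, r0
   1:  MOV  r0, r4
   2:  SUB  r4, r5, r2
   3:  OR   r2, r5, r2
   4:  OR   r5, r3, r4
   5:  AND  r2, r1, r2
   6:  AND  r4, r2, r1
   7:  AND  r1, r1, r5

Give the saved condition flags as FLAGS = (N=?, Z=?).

FLAGS = (N=0, Z=0)

after  0: r0=0x83 r1=0x2a r2=0xd2 r3=0xd6 r4=0xcc r5=0x83  N=0 Z=0
after  1: r0=0xcc r1=0x2a r2=0xd2 r3=0xd6 r4=0xcc r5=0x83  N=0 Z=0
after  2: r0=0xcc r1=0x2a r2=0xd2 r3=0xd6 r4=0xb1 r5=0x83  N=1 Z=0
after  3: r0=0xcc r1=0x2a r2=0xd3 r3=0xd6 r4=0xb1 r5=0x83  N=1 Z=0
after  4: r0=0xcc r1=0x2a r2=0xd3 r3=0xd6 r4=0xb1 r5=0xf7  N=1 Z=0
after  5: r0=0xcc r1=0x2a r2=0x02 r3=0xd6 r4=0xb1 r5=0xf7  N=0 Z=0
-- IRQ taken; context saved, return-PC = 6 --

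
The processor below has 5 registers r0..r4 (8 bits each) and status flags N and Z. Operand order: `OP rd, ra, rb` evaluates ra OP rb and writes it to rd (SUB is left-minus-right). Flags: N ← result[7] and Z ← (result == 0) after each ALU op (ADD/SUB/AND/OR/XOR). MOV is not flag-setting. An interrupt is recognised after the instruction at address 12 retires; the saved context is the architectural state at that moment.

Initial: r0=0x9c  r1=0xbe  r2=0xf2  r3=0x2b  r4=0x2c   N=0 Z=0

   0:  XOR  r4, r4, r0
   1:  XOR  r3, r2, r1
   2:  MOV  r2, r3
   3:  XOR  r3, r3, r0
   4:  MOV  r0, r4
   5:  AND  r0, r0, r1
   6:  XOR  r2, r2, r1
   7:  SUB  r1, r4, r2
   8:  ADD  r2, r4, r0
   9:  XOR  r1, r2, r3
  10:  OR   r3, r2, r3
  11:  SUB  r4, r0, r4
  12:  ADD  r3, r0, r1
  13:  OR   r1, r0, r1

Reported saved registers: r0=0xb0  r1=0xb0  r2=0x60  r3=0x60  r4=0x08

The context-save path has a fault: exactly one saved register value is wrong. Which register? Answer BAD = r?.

after  0: r0=0x9c r1=0xbe r2=0xf2 r3=0x2b r4=0xb0  N=1 Z=0
after  1: r0=0x9c r1=0xbe r2=0xf2 r3=0x4c r4=0xb0  N=0 Z=0
after  2: r0=0x9c r1=0xbe r2=0x4c r3=0x4c r4=0xb0  N=0 Z=0
after  3: r0=0x9c r1=0xbe r2=0x4c r3=0xd0 r4=0xb0  N=1 Z=0
after  4: r0=0xb0 r1=0xbe r2=0x4c r3=0xd0 r4=0xb0  N=1 Z=0
after  5: r0=0xb0 r1=0xbe r2=0x4c r3=0xd0 r4=0xb0  N=1 Z=0
after  6: r0=0xb0 r1=0xbe r2=0xf2 r3=0xd0 r4=0xb0  N=1 Z=0
after  7: r0=0xb0 r1=0xbe r2=0xf2 r3=0xd0 r4=0xb0  N=1 Z=0
after  8: r0=0xb0 r1=0xbe r2=0x60 r3=0xd0 r4=0xb0  N=0 Z=0
after  9: r0=0xb0 r1=0xb0 r2=0x60 r3=0xd0 r4=0xb0  N=1 Z=0
after 10: r0=0xb0 r1=0xb0 r2=0x60 r3=0xf0 r4=0xb0  N=1 Z=0
after 11: r0=0xb0 r1=0xb0 r2=0x60 r3=0xf0 r4=0x00  N=0 Z=1
after 12: r0=0xb0 r1=0xb0 r2=0x60 r3=0x60 r4=0x00  N=0 Z=0
-- IRQ taken; context saved, return-PC = 13 --
mismatch: r4: reported 0x08 vs actual 0x00

BAD = r4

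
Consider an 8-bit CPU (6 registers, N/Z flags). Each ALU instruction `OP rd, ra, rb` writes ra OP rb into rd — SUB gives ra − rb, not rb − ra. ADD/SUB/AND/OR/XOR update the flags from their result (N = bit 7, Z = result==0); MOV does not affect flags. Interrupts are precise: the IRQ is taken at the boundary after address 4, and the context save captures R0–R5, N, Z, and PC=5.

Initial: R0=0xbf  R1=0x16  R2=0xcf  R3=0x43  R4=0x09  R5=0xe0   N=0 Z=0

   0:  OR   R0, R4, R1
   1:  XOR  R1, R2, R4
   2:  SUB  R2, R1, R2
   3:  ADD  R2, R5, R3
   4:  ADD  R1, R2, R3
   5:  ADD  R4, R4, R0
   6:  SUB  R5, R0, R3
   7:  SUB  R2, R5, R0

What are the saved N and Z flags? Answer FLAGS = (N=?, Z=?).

after  0: R0=0x1f R1=0x16 R2=0xcf R3=0x43 R4=0x09 R5=0xe0  N=0 Z=0
after  1: R0=0x1f R1=0xc6 R2=0xcf R3=0x43 R4=0x09 R5=0xe0  N=1 Z=0
after  2: R0=0x1f R1=0xc6 R2=0xf7 R3=0x43 R4=0x09 R5=0xe0  N=1 Z=0
after  3: R0=0x1f R1=0xc6 R2=0x23 R3=0x43 R4=0x09 R5=0xe0  N=0 Z=0
after  4: R0=0x1f R1=0x66 R2=0x23 R3=0x43 R4=0x09 R5=0xe0  N=0 Z=0
-- IRQ taken; context saved, return-PC = 5 --

FLAGS = (N=0, Z=0)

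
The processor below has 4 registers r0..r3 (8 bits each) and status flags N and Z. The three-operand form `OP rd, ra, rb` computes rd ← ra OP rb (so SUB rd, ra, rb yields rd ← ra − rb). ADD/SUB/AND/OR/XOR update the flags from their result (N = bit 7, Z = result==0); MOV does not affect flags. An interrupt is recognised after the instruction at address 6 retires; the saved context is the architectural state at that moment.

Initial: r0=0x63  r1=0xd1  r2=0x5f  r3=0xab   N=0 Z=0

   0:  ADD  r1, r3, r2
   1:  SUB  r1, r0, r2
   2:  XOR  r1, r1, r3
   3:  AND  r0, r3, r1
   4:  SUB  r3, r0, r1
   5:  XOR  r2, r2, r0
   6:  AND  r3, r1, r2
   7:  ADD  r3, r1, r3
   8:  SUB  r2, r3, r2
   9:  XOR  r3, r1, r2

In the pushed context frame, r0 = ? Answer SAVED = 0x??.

after  0: r0=0x63 r1=0x0a r2=0x5f r3=0xab  N=0 Z=0
after  1: r0=0x63 r1=0x04 r2=0x5f r3=0xab  N=0 Z=0
after  2: r0=0x63 r1=0xaf r2=0x5f r3=0xab  N=1 Z=0
after  3: r0=0xab r1=0xaf r2=0x5f r3=0xab  N=1 Z=0
after  4: r0=0xab r1=0xaf r2=0x5f r3=0xfc  N=1 Z=0
after  5: r0=0xab r1=0xaf r2=0xf4 r3=0xfc  N=1 Z=0
after  6: r0=0xab r1=0xaf r2=0xf4 r3=0xa4  N=1 Z=0
-- IRQ taken; context saved, return-PC = 7 --

SAVED = 0xab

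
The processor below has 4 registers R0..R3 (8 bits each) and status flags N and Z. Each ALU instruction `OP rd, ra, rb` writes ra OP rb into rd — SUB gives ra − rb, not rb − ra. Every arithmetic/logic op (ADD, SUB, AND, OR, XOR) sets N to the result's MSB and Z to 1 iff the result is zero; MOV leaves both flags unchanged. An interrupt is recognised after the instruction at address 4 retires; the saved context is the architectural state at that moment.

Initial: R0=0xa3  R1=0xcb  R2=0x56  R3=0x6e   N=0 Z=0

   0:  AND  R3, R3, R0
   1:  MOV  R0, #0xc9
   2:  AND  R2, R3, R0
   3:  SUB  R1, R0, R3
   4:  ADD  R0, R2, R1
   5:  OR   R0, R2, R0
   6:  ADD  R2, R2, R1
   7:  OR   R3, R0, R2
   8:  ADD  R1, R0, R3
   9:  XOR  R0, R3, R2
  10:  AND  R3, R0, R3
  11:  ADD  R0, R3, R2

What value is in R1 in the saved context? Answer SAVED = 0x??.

after  0: R0=0xa3 R1=0xcb R2=0x56 R3=0x22  N=0 Z=0
after  1: R0=0xc9 R1=0xcb R2=0x56 R3=0x22  N=0 Z=0
after  2: R0=0xc9 R1=0xcb R2=0x00 R3=0x22  N=0 Z=1
after  3: R0=0xc9 R1=0xa7 R2=0x00 R3=0x22  N=1 Z=0
after  4: R0=0xa7 R1=0xa7 R2=0x00 R3=0x22  N=1 Z=0
-- IRQ taken; context saved, return-PC = 5 --

SAVED = 0xa7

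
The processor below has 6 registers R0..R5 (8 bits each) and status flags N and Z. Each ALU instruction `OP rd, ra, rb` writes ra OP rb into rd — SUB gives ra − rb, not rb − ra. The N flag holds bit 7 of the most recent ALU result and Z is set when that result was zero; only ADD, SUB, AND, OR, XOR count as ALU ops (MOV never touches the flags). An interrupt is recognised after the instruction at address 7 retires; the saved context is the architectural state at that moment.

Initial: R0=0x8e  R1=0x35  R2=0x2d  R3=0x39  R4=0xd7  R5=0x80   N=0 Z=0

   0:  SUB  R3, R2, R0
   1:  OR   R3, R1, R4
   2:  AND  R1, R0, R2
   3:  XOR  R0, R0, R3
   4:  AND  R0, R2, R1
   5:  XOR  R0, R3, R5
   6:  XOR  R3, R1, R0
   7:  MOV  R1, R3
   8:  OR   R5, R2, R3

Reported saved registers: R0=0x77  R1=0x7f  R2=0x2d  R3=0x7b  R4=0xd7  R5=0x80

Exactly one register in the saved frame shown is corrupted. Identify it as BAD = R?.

BAD = R1

after  0: R0=0x8e R1=0x35 R2=0x2d R3=0x9f R4=0xd7 R5=0x80  N=1 Z=0
after  1: R0=0x8e R1=0x35 R2=0x2d R3=0xf7 R4=0xd7 R5=0x80  N=1 Z=0
after  2: R0=0x8e R1=0x0c R2=0x2d R3=0xf7 R4=0xd7 R5=0x80  N=0 Z=0
after  3: R0=0x79 R1=0x0c R2=0x2d R3=0xf7 R4=0xd7 R5=0x80  N=0 Z=0
after  4: R0=0x0c R1=0x0c R2=0x2d R3=0xf7 R4=0xd7 R5=0x80  N=0 Z=0
after  5: R0=0x77 R1=0x0c R2=0x2d R3=0xf7 R4=0xd7 R5=0x80  N=0 Z=0
after  6: R0=0x77 R1=0x0c R2=0x2d R3=0x7b R4=0xd7 R5=0x80  N=0 Z=0
after  7: R0=0x77 R1=0x7b R2=0x2d R3=0x7b R4=0xd7 R5=0x80  N=0 Z=0
-- IRQ taken; context saved, return-PC = 8 --
mismatch: R1: reported 0x7f vs actual 0x7b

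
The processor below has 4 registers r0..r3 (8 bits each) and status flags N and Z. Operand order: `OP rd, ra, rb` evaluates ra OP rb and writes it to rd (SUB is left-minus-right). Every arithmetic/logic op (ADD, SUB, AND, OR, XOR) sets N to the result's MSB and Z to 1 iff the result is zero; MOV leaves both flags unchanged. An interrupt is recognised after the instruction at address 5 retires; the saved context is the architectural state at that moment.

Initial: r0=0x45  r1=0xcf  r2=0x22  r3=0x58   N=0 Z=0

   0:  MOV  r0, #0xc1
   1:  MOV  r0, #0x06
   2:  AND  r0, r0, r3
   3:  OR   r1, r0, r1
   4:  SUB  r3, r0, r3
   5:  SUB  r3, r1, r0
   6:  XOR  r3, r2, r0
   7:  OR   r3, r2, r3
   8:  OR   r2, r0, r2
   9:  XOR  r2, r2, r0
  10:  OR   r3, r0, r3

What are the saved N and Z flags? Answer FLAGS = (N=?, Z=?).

after  0: r0=0xc1 r1=0xcf r2=0x22 r3=0x58  N=0 Z=0
after  1: r0=0x06 r1=0xcf r2=0x22 r3=0x58  N=0 Z=0
after  2: r0=0x00 r1=0xcf r2=0x22 r3=0x58  N=0 Z=1
after  3: r0=0x00 r1=0xcf r2=0x22 r3=0x58  N=1 Z=0
after  4: r0=0x00 r1=0xcf r2=0x22 r3=0xa8  N=1 Z=0
after  5: r0=0x00 r1=0xcf r2=0x22 r3=0xcf  N=1 Z=0
-- IRQ taken; context saved, return-PC = 6 --

FLAGS = (N=1, Z=0)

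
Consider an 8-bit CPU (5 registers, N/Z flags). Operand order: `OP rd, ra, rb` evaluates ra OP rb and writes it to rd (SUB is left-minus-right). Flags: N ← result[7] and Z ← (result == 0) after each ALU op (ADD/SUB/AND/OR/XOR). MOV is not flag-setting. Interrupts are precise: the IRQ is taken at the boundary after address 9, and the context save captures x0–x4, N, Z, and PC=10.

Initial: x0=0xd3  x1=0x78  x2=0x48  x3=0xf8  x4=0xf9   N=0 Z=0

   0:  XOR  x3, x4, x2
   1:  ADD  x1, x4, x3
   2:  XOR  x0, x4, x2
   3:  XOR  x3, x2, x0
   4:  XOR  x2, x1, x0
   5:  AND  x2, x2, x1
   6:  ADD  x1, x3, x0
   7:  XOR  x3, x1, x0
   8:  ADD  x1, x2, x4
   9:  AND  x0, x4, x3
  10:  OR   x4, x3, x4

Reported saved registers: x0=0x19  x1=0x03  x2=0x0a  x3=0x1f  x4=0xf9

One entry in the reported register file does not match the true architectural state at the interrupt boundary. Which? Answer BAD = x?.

BAD = x3

after  0: x0=0xd3 x1=0x78 x2=0x48 x3=0xb1 x4=0xf9  N=1 Z=0
after  1: x0=0xd3 x1=0xaa x2=0x48 x3=0xb1 x4=0xf9  N=1 Z=0
after  2: x0=0xb1 x1=0xaa x2=0x48 x3=0xb1 x4=0xf9  N=1 Z=0
after  3: x0=0xb1 x1=0xaa x2=0x48 x3=0xf9 x4=0xf9  N=1 Z=0
after  4: x0=0xb1 x1=0xaa x2=0x1b x3=0xf9 x4=0xf9  N=0 Z=0
after  5: x0=0xb1 x1=0xaa x2=0x0a x3=0xf9 x4=0xf9  N=0 Z=0
after  6: x0=0xb1 x1=0xaa x2=0x0a x3=0xf9 x4=0xf9  N=1 Z=0
after  7: x0=0xb1 x1=0xaa x2=0x0a x3=0x1b x4=0xf9  N=0 Z=0
after  8: x0=0xb1 x1=0x03 x2=0x0a x3=0x1b x4=0xf9  N=0 Z=0
after  9: x0=0x19 x1=0x03 x2=0x0a x3=0x1b x4=0xf9  N=0 Z=0
-- IRQ taken; context saved, return-PC = 10 --
mismatch: x3: reported 0x1f vs actual 0x1b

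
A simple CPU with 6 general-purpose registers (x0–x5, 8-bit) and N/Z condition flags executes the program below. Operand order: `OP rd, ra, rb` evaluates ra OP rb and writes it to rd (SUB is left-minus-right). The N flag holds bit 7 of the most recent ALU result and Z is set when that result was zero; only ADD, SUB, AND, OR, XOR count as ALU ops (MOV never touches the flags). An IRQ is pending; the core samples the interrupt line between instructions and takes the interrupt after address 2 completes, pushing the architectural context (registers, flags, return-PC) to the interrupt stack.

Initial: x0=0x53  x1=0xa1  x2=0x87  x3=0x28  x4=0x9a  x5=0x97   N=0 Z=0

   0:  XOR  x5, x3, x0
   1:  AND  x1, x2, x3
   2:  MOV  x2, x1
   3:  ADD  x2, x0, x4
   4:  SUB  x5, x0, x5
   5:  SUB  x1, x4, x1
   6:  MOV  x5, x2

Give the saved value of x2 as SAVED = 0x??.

SAVED = 0x00

after  0: x0=0x53 x1=0xa1 x2=0x87 x3=0x28 x4=0x9a x5=0x7b  N=0 Z=0
after  1: x0=0x53 x1=0x00 x2=0x87 x3=0x28 x4=0x9a x5=0x7b  N=0 Z=1
after  2: x0=0x53 x1=0x00 x2=0x00 x3=0x28 x4=0x9a x5=0x7b  N=0 Z=1
-- IRQ taken; context saved, return-PC = 3 --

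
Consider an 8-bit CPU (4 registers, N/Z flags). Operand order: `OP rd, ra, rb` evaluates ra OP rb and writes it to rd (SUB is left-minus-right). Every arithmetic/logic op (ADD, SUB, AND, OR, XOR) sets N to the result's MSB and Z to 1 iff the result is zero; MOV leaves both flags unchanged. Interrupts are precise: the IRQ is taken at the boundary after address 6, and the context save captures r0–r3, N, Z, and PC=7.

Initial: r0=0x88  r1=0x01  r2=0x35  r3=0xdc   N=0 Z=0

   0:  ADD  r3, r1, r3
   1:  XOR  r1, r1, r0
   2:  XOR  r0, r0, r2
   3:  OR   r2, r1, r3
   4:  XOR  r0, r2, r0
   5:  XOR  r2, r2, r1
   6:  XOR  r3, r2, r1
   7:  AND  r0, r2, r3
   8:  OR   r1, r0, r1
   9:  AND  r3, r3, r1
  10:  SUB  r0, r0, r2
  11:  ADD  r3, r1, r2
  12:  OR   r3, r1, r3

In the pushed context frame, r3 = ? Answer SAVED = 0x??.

after  0: r0=0x88 r1=0x01 r2=0x35 r3=0xdd  N=1 Z=0
after  1: r0=0x88 r1=0x89 r2=0x35 r3=0xdd  N=1 Z=0
after  2: r0=0xbd r1=0x89 r2=0x35 r3=0xdd  N=1 Z=0
after  3: r0=0xbd r1=0x89 r2=0xdd r3=0xdd  N=1 Z=0
after  4: r0=0x60 r1=0x89 r2=0xdd r3=0xdd  N=0 Z=0
after  5: r0=0x60 r1=0x89 r2=0x54 r3=0xdd  N=0 Z=0
after  6: r0=0x60 r1=0x89 r2=0x54 r3=0xdd  N=1 Z=0
-- IRQ taken; context saved, return-PC = 7 --

SAVED = 0xdd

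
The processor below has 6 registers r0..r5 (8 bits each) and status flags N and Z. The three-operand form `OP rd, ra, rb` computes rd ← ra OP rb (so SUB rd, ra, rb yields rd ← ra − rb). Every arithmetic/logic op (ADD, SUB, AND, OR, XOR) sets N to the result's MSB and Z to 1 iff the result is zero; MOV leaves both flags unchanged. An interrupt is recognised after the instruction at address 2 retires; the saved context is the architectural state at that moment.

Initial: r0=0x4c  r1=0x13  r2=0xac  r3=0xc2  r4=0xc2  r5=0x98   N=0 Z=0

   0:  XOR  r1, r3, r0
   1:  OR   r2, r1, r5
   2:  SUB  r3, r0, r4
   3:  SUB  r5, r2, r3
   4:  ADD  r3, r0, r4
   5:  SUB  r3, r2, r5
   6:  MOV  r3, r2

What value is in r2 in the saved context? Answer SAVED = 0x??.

after  0: r0=0x4c r1=0x8e r2=0xac r3=0xc2 r4=0xc2 r5=0x98  N=1 Z=0
after  1: r0=0x4c r1=0x8e r2=0x9e r3=0xc2 r4=0xc2 r5=0x98  N=1 Z=0
after  2: r0=0x4c r1=0x8e r2=0x9e r3=0x8a r4=0xc2 r5=0x98  N=1 Z=0
-- IRQ taken; context saved, return-PC = 3 --

SAVED = 0x9e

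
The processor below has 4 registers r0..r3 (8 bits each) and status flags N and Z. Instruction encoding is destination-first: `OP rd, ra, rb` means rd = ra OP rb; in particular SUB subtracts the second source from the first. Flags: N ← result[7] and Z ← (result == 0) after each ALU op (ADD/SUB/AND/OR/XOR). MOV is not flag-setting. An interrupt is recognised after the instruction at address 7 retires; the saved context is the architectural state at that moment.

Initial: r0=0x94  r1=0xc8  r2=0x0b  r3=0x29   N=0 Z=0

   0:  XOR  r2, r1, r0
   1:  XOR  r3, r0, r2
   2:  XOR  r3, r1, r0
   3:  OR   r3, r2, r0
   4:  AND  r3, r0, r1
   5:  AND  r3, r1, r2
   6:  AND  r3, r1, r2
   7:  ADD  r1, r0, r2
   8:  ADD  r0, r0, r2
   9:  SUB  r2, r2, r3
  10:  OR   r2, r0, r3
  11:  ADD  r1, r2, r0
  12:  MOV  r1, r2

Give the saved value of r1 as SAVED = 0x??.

after  0: r0=0x94 r1=0xc8 r2=0x5c r3=0x29  N=0 Z=0
after  1: r0=0x94 r1=0xc8 r2=0x5c r3=0xc8  N=1 Z=0
after  2: r0=0x94 r1=0xc8 r2=0x5c r3=0x5c  N=0 Z=0
after  3: r0=0x94 r1=0xc8 r2=0x5c r3=0xdc  N=1 Z=0
after  4: r0=0x94 r1=0xc8 r2=0x5c r3=0x80  N=1 Z=0
after  5: r0=0x94 r1=0xc8 r2=0x5c r3=0x48  N=0 Z=0
after  6: r0=0x94 r1=0xc8 r2=0x5c r3=0x48  N=0 Z=0
after  7: r0=0x94 r1=0xf0 r2=0x5c r3=0x48  N=1 Z=0
-- IRQ taken; context saved, return-PC = 8 --

SAVED = 0xf0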